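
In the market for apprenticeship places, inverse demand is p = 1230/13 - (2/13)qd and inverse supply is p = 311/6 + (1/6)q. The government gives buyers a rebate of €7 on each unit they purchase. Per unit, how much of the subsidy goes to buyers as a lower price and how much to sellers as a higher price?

Pre-subsidy: 1230/13 - (2/13)q = 311/6 + (1/6)q gives q* = 133.48 and p* = 74.08.
With the rebate, buyers effectively pay pb = ps − 7, where ps is the price sellers receive.
On the curves, pb = 1230/13 - (2/13)q and ps = 311/6 + (1/6)q; the wedge ps − pb = 7 gives 311/6 + (1/6)q − (1230/13 - (2/13)q) = 7, so q' = 155.32.
Then pb = 1230/13 − (2/13)·155.32 = 70.72 and ps = 311/6 + (1/6)·155.32 = 77.72.
Buyers' price falls by p* − pb = 74.08 − 70.72 = 3.36; sellers' price rises by ps − p* = 77.72 − 74.08 = 3.64.

Buyers gain €3.36 per unit; sellers gain €3.64 per unit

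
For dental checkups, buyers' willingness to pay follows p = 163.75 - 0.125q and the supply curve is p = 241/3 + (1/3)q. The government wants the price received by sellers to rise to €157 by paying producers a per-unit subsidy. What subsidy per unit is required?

Required subsidy s = €22 per unit

At a seller price of 157, quantity supplied is -241 + 3·157 = 230.
Buyers absorb 230 only when they pay pb = 163.75 − 0.125·230 = 135.
s = ps − pb = 157 − 135 = 22.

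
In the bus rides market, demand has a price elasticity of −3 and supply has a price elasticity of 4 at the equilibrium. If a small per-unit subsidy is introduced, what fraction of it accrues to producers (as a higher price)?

For a small subsidy around the equilibrium, the benefit split depends on the relative slopes, which at a point are proportional to the elasticities.
Buyer share = εs/(εs + |εd|) = 4/(4 + 3) = 4/7; seller share = |εd|/(εs + |εd|) = 3/7.
So producers capture 3/7 of the subsidy.

Producer share = 3/7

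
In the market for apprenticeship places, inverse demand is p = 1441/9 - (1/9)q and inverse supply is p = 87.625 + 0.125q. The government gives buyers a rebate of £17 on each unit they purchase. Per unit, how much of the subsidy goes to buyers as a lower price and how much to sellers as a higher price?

Pre-subsidy: 1441/9 - (1/9)q = 87.625 + 0.125q gives q* = 307 and p* = 126.
With the rebate, buyers effectively pay pb = ps − 17, where ps is the price sellers receive.
On the curves, pb = 1441/9 - (1/9)q and ps = 87.625 + 0.125q; the wedge ps − pb = 17 gives 87.625 + 0.125q − (1441/9 - (1/9)q) = 17, so q' = 379.
Then pb = 1441/9 − (1/9)·379 = 118 and ps = 87.625 + 0.125·379 = 135.
Buyers' price falls by p* − pb = 126 − 118 = 8; sellers' price rises by ps − p* = 135 − 126 = 9.

Buyers gain £8 per unit; sellers gain £9 per unit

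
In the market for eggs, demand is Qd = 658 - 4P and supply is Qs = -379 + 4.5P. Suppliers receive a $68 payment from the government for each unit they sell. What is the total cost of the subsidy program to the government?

Government cost = $21352

Pre-subsidy: 658 - 4P = -379 + 4.5P gives P* = 122, Q* = 170.
With the subsidy, sellers receive Ps = Pb + 68 for each unit, where Pb is the price buyers pay.
Supply in terms of Pb becomes Qs = -379 + 4.5(Pb + 68) = -73 + 4.5Pb. Setting this equal to demand: 658 - 4Pb = -73 + 4.5Pb, so Pb = 86.
Sellers receive Ps = 86 + 68 = 154; Q' = 658 − 4·86 = 314.
Government outlay = subsidy × quantity = 68 × 314 = 21352.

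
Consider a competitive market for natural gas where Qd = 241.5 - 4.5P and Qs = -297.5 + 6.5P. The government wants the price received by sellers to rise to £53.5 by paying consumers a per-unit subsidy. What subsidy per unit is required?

At a seller price of 53.5, quantity supplied is -297.5 + 6.5·53.5 = 50.25.
Buyers absorb 50.25 only when they pay Pb with 241.5 − 4.5·Pb = 50.25, i.e. Pb = 42.5.
s = Ps − Pb = 53.5 − 42.5 = 11.

Required subsidy s = £11 per unit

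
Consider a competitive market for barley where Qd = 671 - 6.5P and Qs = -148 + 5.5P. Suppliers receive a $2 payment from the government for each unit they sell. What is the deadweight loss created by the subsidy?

Pre-subsidy: 671 - 6.5P = -148 + 5.5P gives P* = 68.25, Q* = 227.375.
With the subsidy, sellers receive Ps = Pb + 2 for each unit, where Pb is the price buyers pay.
Supply in terms of Pb becomes Qs = -148 + 5.5(Pb + 2) = -137 + 5.5Pb. Setting this equal to demand: 671 - 6.5Pb = -137 + 5.5Pb, so Pb = 202/3.
Sellers receive Ps = 202/3 + 2 = 208/3; Q' = 671 − 6.5·(202/3) = 700/3.
The subsidy expands output by 700/3 − 227.375 = 143/24 past the efficient level; on those units the gap between marginal cost and willingness to pay runs from 0 up to 2.
DWL = ½ × 2 × 143/24 = 143/24.

Deadweight loss = 143/24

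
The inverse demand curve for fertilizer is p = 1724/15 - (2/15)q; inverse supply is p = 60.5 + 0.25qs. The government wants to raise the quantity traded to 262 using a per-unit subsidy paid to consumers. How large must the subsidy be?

Required subsidy s = 46 per unit

At q = 262, from the demand curve buyers pay pb = 1724/15 − (2/15)·262 = 80; from the supply curve sellers need ps = 60.5 + 0.25·262 = 126.
The subsidy must fill the gap: s = ps − pb = 126 − 80 = 46.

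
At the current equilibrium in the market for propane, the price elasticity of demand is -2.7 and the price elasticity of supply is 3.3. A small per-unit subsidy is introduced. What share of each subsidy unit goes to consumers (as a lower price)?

For a small subsidy around the equilibrium, the benefit split depends on the relative slopes, which at a point are proportional to the elasticities.
Buyer share = εs/(εs + |εd|) = 3.3/(3.3 + 2.7) = 0.55; seller share = |εd|/(εs + |εd|) = 0.45.

Consumer share = 0.55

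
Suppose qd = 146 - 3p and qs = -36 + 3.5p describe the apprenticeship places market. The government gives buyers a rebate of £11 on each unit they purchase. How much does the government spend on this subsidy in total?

Pre-subsidy: 146 - 3p = -36 + 3.5p gives p* = 28, q* = 62.
With the rebate, buyers effectively pay pb = ps − 11, where ps is the price sellers receive.
Demand in terms of ps becomes qd = 146 − 3(ps − 11) = 179 - 3ps. Setting this equal to supply: 179 - 3ps = -36 + 3.5ps, so ps = 430/13.
Buyers pay pb = 430/13 − 11 = 287/13; q' = -36 + 3.5·(430/13) = 1037/13.
Government outlay = subsidy × quantity = 11 × 1037/13 = 11407/13.

Government cost = 11407/13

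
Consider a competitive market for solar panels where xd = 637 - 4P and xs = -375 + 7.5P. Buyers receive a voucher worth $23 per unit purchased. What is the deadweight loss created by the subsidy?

Pre-subsidy: 637 - 4P = -375 + 7.5P gives P* = 88, x* = 285.
With the rebate, buyers effectively pay Pb = Ps − 23, where Ps is the price sellers receive.
Demand in terms of Ps becomes xd = 637 − 4(Ps − 23) = 729 - 4Ps. Setting this equal to supply: 729 - 4Ps = -375 + 7.5Ps, so Ps = 96.
Buyers pay Pb = 96 − 23 = 73; x' = -375 + 7.5·96 = 345.
The subsidy expands output by 345 − 285 = 60 past the efficient level; on those units the gap between marginal cost and willingness to pay runs from 0 up to 23.
DWL = ½ × 23 × 60 = 690.

Deadweight loss = $690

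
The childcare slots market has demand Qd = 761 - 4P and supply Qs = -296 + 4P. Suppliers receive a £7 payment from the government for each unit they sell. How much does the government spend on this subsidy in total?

Government cost = £1725.5

Pre-subsidy: 761 - 4P = -296 + 4P gives P* = 132.125, Q* = 232.5.
With the subsidy, sellers receive Ps = Pb + 7 for each unit, where Pb is the price buyers pay.
Supply in terms of Pb becomes Qs = -296 + 4(Pb + 7) = -268 + 4Pb. Setting this equal to demand: 761 - 4Pb = -268 + 4Pb, so Pb = 128.625.
Sellers receive Ps = 128.625 + 7 = 135.625; Q' = 761 − 4·128.625 = 246.5.
Government outlay = subsidy × quantity = 7 × 246.5 = 1725.5.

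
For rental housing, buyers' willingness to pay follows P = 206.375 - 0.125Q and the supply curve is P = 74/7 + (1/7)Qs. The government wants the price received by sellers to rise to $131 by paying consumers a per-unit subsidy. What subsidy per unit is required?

Required subsidy s = $30 per unit

At a seller price of 131, quantity supplied is -74 + 7·131 = 843.
Buyers absorb 843 only when they pay Pb = 206.375 − 0.125·843 = 101.
s = Ps − Pb = 131 − 101 = 30.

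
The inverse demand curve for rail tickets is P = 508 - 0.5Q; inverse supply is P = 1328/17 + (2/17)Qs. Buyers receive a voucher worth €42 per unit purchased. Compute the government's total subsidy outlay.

Government cost = €32088

Pre-subsidy: 508 - 0.5Q = 1328/17 + (2/17)Q gives Q* = 696 and P* = 160.
With the rebate, buyers effectively pay Pb = Ps − 42, where Ps is the price sellers receive.
On the curves, Pb = 508 - 0.5Q and Ps = 1328/17 + (2/17)Q; the wedge Ps − Pb = 42 gives 1328/17 + (2/17)Q − (508 - 0.5Q) = 42, so Q' = 764.
Then Pb = 508 − 0.5·764 = 126 and Ps = 1328/17 + (2/17)·764 = 168.
Government outlay = subsidy × quantity = 42 × 764 = 32088.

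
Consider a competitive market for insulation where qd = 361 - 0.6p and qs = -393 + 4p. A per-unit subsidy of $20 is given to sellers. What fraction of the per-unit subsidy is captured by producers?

Producer share = 3/23

Pre-subsidy: 361 - 0.6p = -393 + 4p gives p* = 3770/23, q* = 6041/23.
With the subsidy, sellers receive ps = pb + 20 for each unit, where pb is the price buyers pay.
Supply in terms of pb becomes qs = -393 + 4(pb + 20) = -313 + 4pb. Setting this equal to demand: 361 - 0.6pb = -313 + 4pb, so pb = 3370/23.
Sellers receive ps = 3370/23 + 20 = 3830/23; q' = 361 − 0.6·(3370/23) = 6281/23.
Buyers' price falls by p* − pb = 3770/23 − 3370/23 = 400/23; sellers' price rises by ps − p* = 3830/23 − 3770/23 = 60/23.
So producers capture (60/23)/20 = 3/23 of each unit of subsidy.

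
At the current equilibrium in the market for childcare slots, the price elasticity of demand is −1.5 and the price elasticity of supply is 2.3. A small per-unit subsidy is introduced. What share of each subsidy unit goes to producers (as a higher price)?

For a small subsidy around the equilibrium, the benefit split depends on the relative slopes, which at a point are proportional to the elasticities.
Buyer share = εs/(εs + |εd|) = 2.3/(2.3 + 1.5) = 23/38; seller share = |εd|/(εs + |εd|) = 15/38.
So producers capture 15/38 of the subsidy.

Producer share = 15/38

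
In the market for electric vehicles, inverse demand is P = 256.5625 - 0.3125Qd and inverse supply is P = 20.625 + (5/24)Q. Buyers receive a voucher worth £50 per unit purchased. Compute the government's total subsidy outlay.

Pre-subsidy: 256.5625 - 0.3125Q = 20.625 + (5/24)Q gives Q* = 453 and P* = 115.
With the rebate, buyers effectively pay Pb = Ps − 50, where Ps is the price sellers receive.
On the curves, Pb = 256.5625 - 0.3125Q and Ps = 20.625 + (5/24)Q; the wedge Ps − Pb = 50 gives 20.625 + (5/24)Q − (256.5625 - 0.3125Q) = 50, so Q' = 549.
Then Pb = 256.5625 − 0.3125·549 = 85 and Ps = 20.625 + (5/24)·549 = 135.
Government outlay = subsidy × quantity = 50 × 549 = 27450.

Government cost = £27450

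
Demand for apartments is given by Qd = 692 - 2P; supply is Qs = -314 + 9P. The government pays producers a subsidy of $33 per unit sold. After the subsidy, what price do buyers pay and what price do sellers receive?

Pre-subsidy: 692 - 2P = -314 + 9P gives P* = 1006/11, Q* = 5600/11.
With the subsidy, sellers receive Ps = Pb + 33 for each unit, where Pb is the price buyers pay.
Supply in terms of Pb becomes Qs = -314 + 9(Pb + 33) = -17 + 9Pb. Setting this equal to demand: 692 - 2Pb = -17 + 9Pb, so Pb = 709/11.
Sellers receive Ps = 709/11 + 33 = 1072/11; Q' = 692 − 2·(709/11) = 6194/11.

Buyers pay 709/11; sellers receive 1072/11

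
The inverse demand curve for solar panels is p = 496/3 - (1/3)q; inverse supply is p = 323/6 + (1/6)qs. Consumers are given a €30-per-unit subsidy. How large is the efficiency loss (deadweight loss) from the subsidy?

Pre-subsidy: 496/3 - (1/3)q = 323/6 + (1/6)q gives q* = 223 and p* = 91.
With the rebate, buyers effectively pay pb = ps − 30, where ps is the price sellers receive.
On the curves, pb = 496/3 - (1/3)q and ps = 323/6 + (1/6)q; the wedge ps − pb = 30 gives 323/6 + (1/6)q − (496/3 - (1/3)q) = 30, so q' = 283.
Then pb = 496/3 − (1/3)·283 = 71 and ps = 323/6 + (1/6)·283 = 101.
The subsidy expands output by 283 − 223 = 60 past the efficient level; on those units the gap between marginal cost and willingness to pay runs from 0 up to 30.
DWL = ½ × 30 × 60 = 900.

Deadweight loss = €900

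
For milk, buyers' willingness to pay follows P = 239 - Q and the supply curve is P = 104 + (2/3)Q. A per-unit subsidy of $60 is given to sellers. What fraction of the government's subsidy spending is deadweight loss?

DWL / government spending = 2/13

Pre-subsidy: 239 - Q = 104 + (2/3)Q gives Q* = 81 and P* = 158.
With the subsidy, sellers receive Ps = Pb + 60 for each unit, where Pb is the price buyers pay.
On the curves, Pb = 239 - Q and Ps = 104 + (2/3)Q; the wedge Ps − Pb = 60 gives 104 + (2/3)Q − (239 - Q) = 60, so Q' = 117.
Then Pb = 239 − 1·117 = 122 and Ps = 104 + (2/3)·117 = 182.
ΔCS = ½(81 + 117)(158 − 122) = 3564; ΔPS = ½(81 + 117)(182 − 158) = 2376.
Government spending = 60 × 117 = 7020.
DWL = ½ × 60 × (117 − 81) = 1080; fraction = 1080 / 7020 = 2/13.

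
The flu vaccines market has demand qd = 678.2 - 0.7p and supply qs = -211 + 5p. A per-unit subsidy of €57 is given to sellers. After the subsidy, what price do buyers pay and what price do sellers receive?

Buyers pay €106; sellers receive €163

Pre-subsidy: 678.2 - 0.7p = -211 + 5p gives p* = 156, q* = 569.
With the subsidy, sellers receive ps = pb + 57 for each unit, where pb is the price buyers pay.
Supply in terms of pb becomes qs = -211 + 5(pb + 57) = 74 + 5pb. Setting this equal to demand: 678.2 - 0.7pb = 74 + 5pb, so pb = 106.
Sellers receive ps = 106 + 57 = 163; q' = 678.2 − 0.7·106 = 604.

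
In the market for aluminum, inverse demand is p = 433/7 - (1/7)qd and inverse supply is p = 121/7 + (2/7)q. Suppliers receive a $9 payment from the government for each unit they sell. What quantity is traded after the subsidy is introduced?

q' = 125

Pre-subsidy: 433/7 - (1/7)q = 121/7 + (2/7)q gives q* = 104 and p* = 47.
With the subsidy, sellers receive ps = pb + 9 for each unit, where pb is the price buyers pay.
On the curves, pb = 433/7 - (1/7)q and ps = 121/7 + (2/7)q; the wedge ps − pb = 9 gives 121/7 + (2/7)q − (433/7 - (1/7)q) = 9, so q' = 125.
Then pb = 433/7 − (1/7)·125 = 44 and ps = 121/7 + (2/7)·125 = 53.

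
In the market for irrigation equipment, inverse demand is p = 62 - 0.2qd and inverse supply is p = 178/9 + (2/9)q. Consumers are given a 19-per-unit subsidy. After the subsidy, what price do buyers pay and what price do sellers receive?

Buyers pay 33; sellers receive 52

Pre-subsidy: 62 - 0.2q = 178/9 + (2/9)q gives q* = 100 and p* = 42.
With the rebate, buyers effectively pay pb = ps − 19, where ps is the price sellers receive.
On the curves, pb = 62 - 0.2q and ps = 178/9 + (2/9)q; the wedge ps − pb = 19 gives 178/9 + (2/9)q − (62 - 0.2q) = 19, so q' = 145.
Then pb = 62 − 0.2·145 = 33 and ps = 178/9 + (2/9)·145 = 52.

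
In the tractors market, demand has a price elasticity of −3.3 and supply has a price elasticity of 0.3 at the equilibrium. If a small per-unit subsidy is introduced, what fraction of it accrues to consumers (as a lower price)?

For a small subsidy around the equilibrium, the benefit split depends on the relative slopes, which at a point are proportional to the elasticities.
Buyer share = εs/(εs + |εd|) = 0.3/(0.3 + 3.3) = 1/12; seller share = |εd|/(εs + |εd|) = 11/12.

Consumer share = 1/12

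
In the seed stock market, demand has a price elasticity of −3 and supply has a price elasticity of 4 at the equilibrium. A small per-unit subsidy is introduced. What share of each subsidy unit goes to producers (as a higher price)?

Producer share = 3/7

For a small subsidy around the equilibrium, the benefit split depends on the relative slopes, which at a point are proportional to the elasticities.
Buyer share = εs/(εs + |εd|) = 4/(4 + 3) = 4/7; seller share = |εd|/(εs + |εd|) = 3/7.
So producers capture 3/7 of the subsidy.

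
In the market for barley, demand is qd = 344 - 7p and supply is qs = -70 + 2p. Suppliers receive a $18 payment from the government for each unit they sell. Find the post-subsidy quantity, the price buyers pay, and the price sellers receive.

q' = 50; buyers pay $42; sellers receive $60

Pre-subsidy: 344 - 7p = -70 + 2p gives p* = 46, q* = 22.
With the subsidy, sellers receive ps = pb + 18 for each unit, where pb is the price buyers pay.
Supply in terms of pb becomes qs = -70 + 2(pb + 18) = -34 + 2pb. Setting this equal to demand: 344 - 7pb = -34 + 2pb, so pb = 42.
Sellers receive ps = 42 + 18 = 60; q' = 344 − 7·42 = 50.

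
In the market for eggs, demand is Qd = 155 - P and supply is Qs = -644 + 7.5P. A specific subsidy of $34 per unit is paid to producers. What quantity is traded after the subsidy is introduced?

Q' = 91

Pre-subsidy: 155 - P = -644 + 7.5P gives P* = 94, Q* = 61.
With the subsidy, sellers receive Ps = Pb + 34 for each unit, where Pb is the price buyers pay.
Supply in terms of Pb becomes Qs = -644 + 7.5(Pb + 34) = -389 + 7.5Pb. Setting this equal to demand: 155 - Pb = -389 + 7.5Pb, so Pb = 64.
Sellers receive Ps = 64 + 34 = 98; Q' = 155 − 1·64 = 91.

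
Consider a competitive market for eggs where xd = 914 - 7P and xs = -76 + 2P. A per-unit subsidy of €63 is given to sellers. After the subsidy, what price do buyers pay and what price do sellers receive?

Pre-subsidy: 914 - 7P = -76 + 2P gives P* = 110, x* = 144.
With the subsidy, sellers receive Ps = Pb + 63 for each unit, where Pb is the price buyers pay.
Supply in terms of Pb becomes xs = -76 + 2(Pb + 63) = 50 + 2Pb. Setting this equal to demand: 914 - 7Pb = 50 + 2Pb, so Pb = 96.
Sellers receive Ps = 96 + 63 = 159; x' = 914 − 7·96 = 242.

Buyers pay €96; sellers receive €159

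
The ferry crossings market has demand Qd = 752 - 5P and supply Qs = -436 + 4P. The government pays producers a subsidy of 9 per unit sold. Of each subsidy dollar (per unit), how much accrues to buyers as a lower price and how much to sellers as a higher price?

Buyers gain 4 per unit; sellers gain 5 per unit

Pre-subsidy: 752 - 5P = -436 + 4P gives P* = 132, Q* = 92.
With the subsidy, sellers receive Ps = Pb + 9 for each unit, where Pb is the price buyers pay.
Supply in terms of Pb becomes Qs = -436 + 4(Pb + 9) = -400 + 4Pb. Setting this equal to demand: 752 - 5Pb = -400 + 4Pb, so Pb = 128.
Sellers receive Ps = 128 + 9 = 137; Q' = 752 − 5·128 = 112.
Buyers' price falls by P* − Pb = 132 − 128 = 4; sellers' price rises by Ps − P* = 137 − 132 = 5.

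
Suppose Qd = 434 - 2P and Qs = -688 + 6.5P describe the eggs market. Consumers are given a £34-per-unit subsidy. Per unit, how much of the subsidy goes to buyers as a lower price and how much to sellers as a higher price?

Buyers gain £26 per unit; sellers gain £8 per unit

Pre-subsidy: 434 - 2P = -688 + 6.5P gives P* = 132, Q* = 170.
With the rebate, buyers effectively pay Pb = Ps − 34, where Ps is the price sellers receive.
Demand in terms of Ps becomes Qd = 434 − 2(Ps − 34) = 502 - 2Ps. Setting this equal to supply: 502 - 2Ps = -688 + 6.5Ps, so Ps = 140.
Buyers pay Pb = 140 − 34 = 106; Q' = -688 + 6.5·140 = 222.
Buyers' price falls by P* − Pb = 132 − 106 = 26; sellers' price rises by Ps − P* = 140 − 132 = 8.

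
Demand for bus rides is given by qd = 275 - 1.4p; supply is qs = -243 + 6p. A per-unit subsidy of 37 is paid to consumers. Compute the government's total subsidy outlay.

Pre-subsidy: 275 - 1.4p = -243 + 6p gives p* = 70, q* = 177.
With the rebate, buyers effectively pay pb = ps − 37, where ps is the price sellers receive.
Demand in terms of ps becomes qd = 275 − 1.4(ps − 37) = 326.8 - 1.4ps. Setting this equal to supply: 326.8 - 1.4ps = -243 + 6ps, so ps = 77.
Buyers pay pb = 77 − 37 = 40; q' = -243 + 6·77 = 219.
Government outlay = subsidy × quantity = 37 × 219 = 8103.

Government cost = 8103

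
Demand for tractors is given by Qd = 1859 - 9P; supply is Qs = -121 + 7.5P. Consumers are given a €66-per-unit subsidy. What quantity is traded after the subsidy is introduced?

Pre-subsidy: 1859 - 9P = -121 + 7.5P gives P* = 120, Q* = 779.
With the rebate, buyers effectively pay Pb = Ps − 66, where Ps is the price sellers receive.
Demand in terms of Ps becomes Qd = 1859 − 9(Ps − 66) = 2453 - 9Ps. Setting this equal to supply: 2453 - 9Ps = -121 + 7.5Ps, so Ps = 156.
Buyers pay Pb = 156 − 66 = 90; Q' = -121 + 7.5·156 = 1049.

Q' = 1049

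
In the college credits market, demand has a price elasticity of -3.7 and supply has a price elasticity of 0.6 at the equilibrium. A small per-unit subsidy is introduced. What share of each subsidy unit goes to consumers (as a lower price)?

Consumer share = 6/43

For a small subsidy around the equilibrium, the benefit split depends on the relative slopes, which at a point are proportional to the elasticities.
Buyer share = εs/(εs + |εd|) = 0.6/(0.6 + 3.7) = 6/43; seller share = |εd|/(εs + |εd|) = 37/43.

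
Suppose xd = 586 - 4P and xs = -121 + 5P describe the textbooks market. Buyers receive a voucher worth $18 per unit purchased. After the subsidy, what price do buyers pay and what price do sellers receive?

Buyers pay 617/9; sellers receive 779/9

Pre-subsidy: 586 - 4P = -121 + 5P gives P* = 707/9, x* = 2446/9.
With the rebate, buyers effectively pay Pb = Ps − 18, where Ps is the price sellers receive.
Demand in terms of Ps becomes xd = 586 − 4(Ps − 18) = 658 - 4Ps. Setting this equal to supply: 658 - 4Ps = -121 + 5Ps, so Ps = 779/9.
Buyers pay Pb = 779/9 − 18 = 617/9; x' = -121 + 5·(779/9) = 2806/9.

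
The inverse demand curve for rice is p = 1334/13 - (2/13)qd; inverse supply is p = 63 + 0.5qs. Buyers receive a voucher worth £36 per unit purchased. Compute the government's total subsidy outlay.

Pre-subsidy: 1334/13 - (2/13)q = 63 + 0.5q gives q* = 1030/17 and p* = 1586/17.
With the rebate, buyers effectively pay pb = ps − 36, where ps is the price sellers receive.
On the curves, pb = 1334/13 - (2/13)q and ps = 63 + 0.5q; the wedge ps − pb = 36 gives 63 + 0.5q − (1334/13 - (2/13)q) = 36, so q' = 1966/17.
Then pb = 1334/13 − (2/13)·(1966/17) = 1442/17 and ps = 63 + 0.5·(1966/17) = 2054/17.
Government outlay = subsidy × quantity = 36 × 1966/17 = 70776/17.

Government cost = 70776/17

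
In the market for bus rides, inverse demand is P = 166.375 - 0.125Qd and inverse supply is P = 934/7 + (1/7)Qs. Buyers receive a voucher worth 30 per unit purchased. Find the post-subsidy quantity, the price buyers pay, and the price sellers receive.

Pre-subsidy: 166.375 - 0.125Q = 934/7 + (1/7)Q gives Q* = 123 and P* = 151.
With the rebate, buyers effectively pay Pb = Ps − 30, where Ps is the price sellers receive.
On the curves, Pb = 166.375 - 0.125Q and Ps = 934/7 + (1/7)Q; the wedge Ps − Pb = 30 gives 934/7 + (1/7)Q − (166.375 - 0.125Q) = 30, so Q' = 235.
Then Pb = 166.375 − 0.125·235 = 137 and Ps = 934/7 + (1/7)·235 = 167.

Q' = 235; buyers pay 137; sellers receive 167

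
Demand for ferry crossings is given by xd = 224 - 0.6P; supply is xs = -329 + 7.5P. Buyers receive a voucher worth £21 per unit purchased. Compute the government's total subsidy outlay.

Government cost = 36799/9

Pre-subsidy: 224 - 0.6P = -329 + 7.5P gives P* = 5530/81, x* = 4942/27.
With the rebate, buyers effectively pay Pb = Ps − 21, where Ps is the price sellers receive.
Demand in terms of Ps becomes xd = 224 − 0.6(Ps − 21) = 236.6 - 0.6Ps. Setting this equal to supply: 236.6 - 0.6Ps = -329 + 7.5Ps, so Ps = 5656/81.
Buyers pay Pb = 5656/81 − 21 = 3955/81; x' = -329 + 7.5·(5656/81) = 5257/27.
Government outlay = subsidy × quantity = 21 × 5257/27 = 36799/9.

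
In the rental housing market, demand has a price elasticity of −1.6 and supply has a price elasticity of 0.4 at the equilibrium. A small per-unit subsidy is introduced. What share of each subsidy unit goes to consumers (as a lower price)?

Consumer share = 0.2

For a small subsidy around the equilibrium, the benefit split depends on the relative slopes, which at a point are proportional to the elasticities.
Buyer share = εs/(εs + |εd|) = 0.4/(0.4 + 1.6) = 0.2; seller share = |εd|/(εs + |εd|) = 0.8.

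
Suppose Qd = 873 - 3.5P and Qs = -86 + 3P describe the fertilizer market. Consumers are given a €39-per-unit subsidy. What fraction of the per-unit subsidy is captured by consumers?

Consumer share = 6/13

Pre-subsidy: 873 - 3.5P = -86 + 3P gives P* = 1918/13, Q* = 4636/13.
With the rebate, buyers effectively pay Pb = Ps − 39, where Ps is the price sellers receive.
Demand in terms of Ps becomes Qd = 873 − 3.5(Ps − 39) = 1009.5 - 3.5Ps. Setting this equal to supply: 1009.5 - 3.5Ps = -86 + 3Ps, so Ps = 2191/13.
Buyers pay Pb = 2191/13 − 39 = 1684/13; Q' = -86 + 3·(2191/13) = 5455/13.
Buyers' price falls by P* − Pb = 1918/13 − 1684/13 = 18; sellers' price rises by Ps − P* = 2191/13 − 1918/13 = 21.
So consumers capture 18/39 = 6/13 of each unit of subsidy.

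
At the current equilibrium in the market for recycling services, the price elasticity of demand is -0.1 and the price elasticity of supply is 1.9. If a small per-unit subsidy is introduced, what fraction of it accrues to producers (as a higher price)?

For a small subsidy around the equilibrium, the benefit split depends on the relative slopes, which at a point are proportional to the elasticities.
Buyer share = εs/(εs + |εd|) = 1.9/(1.9 + 0.1) = 0.95; seller share = |εd|/(εs + |εd|) = 0.05.
So producers capture 0.05 of the subsidy.

Producer share = 0.05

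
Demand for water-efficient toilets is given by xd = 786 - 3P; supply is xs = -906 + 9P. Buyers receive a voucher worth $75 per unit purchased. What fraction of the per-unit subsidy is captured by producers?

Producer share = 0.25

Pre-subsidy: 786 - 3P = -906 + 9P gives P* = 141, x* = 363.
With the rebate, buyers effectively pay Pb = Ps − 75, where Ps is the price sellers receive.
Demand in terms of Ps becomes xd = 786 − 3(Ps − 75) = 1011 - 3Ps. Setting this equal to supply: 1011 - 3Ps = -906 + 9Ps, so Ps = 159.75.
Buyers pay Pb = 159.75 − 75 = 84.75; x' = -906 + 9·159.75 = 531.75.
Buyers' price falls by P* − Pb = 141 − 84.75 = 56.25; sellers' price rises by Ps − P* = 159.75 − 141 = 18.75.
So producers capture 18.75/75 = 0.25 of each unit of subsidy.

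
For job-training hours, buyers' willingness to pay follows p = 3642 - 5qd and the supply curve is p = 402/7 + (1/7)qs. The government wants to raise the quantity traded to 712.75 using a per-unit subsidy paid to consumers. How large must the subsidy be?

Required subsidy s = 81 per unit

At q = 712.75, from the demand curve buyers pay pb = 3642 − 5·712.75 = 78.25; from the supply curve sellers need ps = 402/7 + (1/7)·712.75 = 159.25.
The subsidy must fill the gap: s = ps − pb = 159.25 − 78.25 = 81.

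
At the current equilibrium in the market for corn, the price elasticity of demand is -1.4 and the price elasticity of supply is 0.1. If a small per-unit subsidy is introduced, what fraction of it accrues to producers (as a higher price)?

For a small subsidy around the equilibrium, the benefit split depends on the relative slopes, which at a point are proportional to the elasticities.
Buyer share = εs/(εs + |εd|) = 0.1/(0.1 + 1.4) = 1/15; seller share = |εd|/(εs + |εd|) = 14/15.
So producers capture 14/15 of the subsidy.

Producer share = 14/15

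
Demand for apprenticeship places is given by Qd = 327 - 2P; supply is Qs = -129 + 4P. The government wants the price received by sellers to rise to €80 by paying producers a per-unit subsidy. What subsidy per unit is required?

At a seller price of 80, quantity supplied is -129 + 4·80 = 191.
Buyers absorb 191 only when they pay Pb with 327 − 2·Pb = 191, i.e. Pb = 68.
s = Ps − Pb = 80 − 68 = 12.

Required subsidy s = €12 per unit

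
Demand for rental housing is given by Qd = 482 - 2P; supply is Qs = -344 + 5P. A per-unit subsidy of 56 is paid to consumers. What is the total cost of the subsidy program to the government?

Pre-subsidy: 482 - 2P = -344 + 5P gives P* = 118, Q* = 246.
With the rebate, buyers effectively pay Pb = Ps − 56, where Ps is the price sellers receive.
Demand in terms of Ps becomes Qd = 482 − 2(Ps − 56) = 594 - 2Ps. Setting this equal to supply: 594 - 2Ps = -344 + 5Ps, so Ps = 134.
Buyers pay Pb = 134 − 56 = 78; Q' = -344 + 5·134 = 326.
Government outlay = subsidy × quantity = 56 × 326 = 18256.

Government cost = 18256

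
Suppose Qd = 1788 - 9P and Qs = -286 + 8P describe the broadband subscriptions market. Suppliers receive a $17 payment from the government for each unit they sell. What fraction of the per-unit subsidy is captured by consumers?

Consumer share = 8/17

Pre-subsidy: 1788 - 9P = -286 + 8P gives P* = 122, Q* = 690.
With the subsidy, sellers receive Ps = Pb + 17 for each unit, where Pb is the price buyers pay.
Supply in terms of Pb becomes Qs = -286 + 8(Pb + 17) = -150 + 8Pb. Setting this equal to demand: 1788 - 9Pb = -150 + 8Pb, so Pb = 114.
Sellers receive Ps = 114 + 17 = 131; Q' = 1788 − 9·114 = 762.
Buyers' price falls by P* − Pb = 122 − 114 = 8; sellers' price rises by Ps − P* = 131 − 122 = 9.
So consumers capture 8/17 = 8/17 of each unit of subsidy.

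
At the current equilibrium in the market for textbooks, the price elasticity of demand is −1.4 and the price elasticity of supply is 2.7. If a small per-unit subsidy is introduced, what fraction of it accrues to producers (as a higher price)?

Producer share = 14/41

For a small subsidy around the equilibrium, the benefit split depends on the relative slopes, which at a point are proportional to the elasticities.
Buyer share = εs/(εs + |εd|) = 2.7/(2.7 + 1.4) = 27/41; seller share = |εd|/(εs + |εd|) = 14/41.
So producers capture 14/41 of the subsidy.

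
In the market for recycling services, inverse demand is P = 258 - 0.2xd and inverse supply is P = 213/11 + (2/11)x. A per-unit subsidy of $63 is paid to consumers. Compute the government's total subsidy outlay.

Government cost = $49770

Pre-subsidy: 258 - 0.2x = 213/11 + (2/11)x gives x* = 625 and P* = 133.
With the rebate, buyers effectively pay Pb = Ps − 63, where Ps is the price sellers receive.
On the curves, Pb = 258 - 0.2x and Ps = 213/11 + (2/11)x; the wedge Ps − Pb = 63 gives 213/11 + (2/11)x − (258 - 0.2x) = 63, so x' = 790.
Then Pb = 258 − 0.2·790 = 100 and Ps = 213/11 + (2/11)·790 = 163.
Government outlay = subsidy × quantity = 63 × 790 = 49770.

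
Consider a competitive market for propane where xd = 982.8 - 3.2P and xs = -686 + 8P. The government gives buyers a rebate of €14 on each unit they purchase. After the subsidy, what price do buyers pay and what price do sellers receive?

Pre-subsidy: 982.8 - 3.2P = -686 + 8P gives P* = 149, x* = 506.
With the rebate, buyers effectively pay Pb = Ps − 14, where Ps is the price sellers receive.
Demand in terms of Ps becomes xd = 982.8 − 3.2(Ps − 14) = 1027.6 - 3.2Ps. Setting this equal to supply: 1027.6 - 3.2Ps = -686 + 8Ps, so Ps = 153.
Buyers pay Pb = 153 − 14 = 139; x' = -686 + 8·153 = 538.

Buyers pay €139; sellers receive €153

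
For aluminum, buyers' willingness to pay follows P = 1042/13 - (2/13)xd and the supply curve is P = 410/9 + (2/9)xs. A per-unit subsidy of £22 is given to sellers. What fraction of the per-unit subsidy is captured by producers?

Pre-subsidy: 1042/13 - (2/13)x = 410/9 + (2/9)x gives x* = 92 and P* = 66.
With the subsidy, sellers receive Ps = Pb + 22 for each unit, where Pb is the price buyers pay.
On the curves, Pb = 1042/13 - (2/13)x and Ps = 410/9 + (2/9)x; the wedge Ps − Pb = 22 gives 410/9 + (2/9)x − (1042/13 - (2/13)x) = 22, so x' = 150.5.
Then Pb = 1042/13 − (2/13)·150.5 = 57 and Ps = 410/9 + (2/9)·150.5 = 79.
Buyers' price falls by P* − Pb = 66 − 57 = 9; sellers' price rises by Ps − P* = 79 − 66 = 13.
So producers capture 13/22 = 13/22 of each unit of subsidy.

Producer share = 13/22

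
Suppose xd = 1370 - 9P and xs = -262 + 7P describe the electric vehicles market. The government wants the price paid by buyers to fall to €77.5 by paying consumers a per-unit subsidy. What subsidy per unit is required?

Required subsidy s = €56 per unit

At a buyer price of 77.5, quantity demanded is 1370 − 9·77.5 = 672.5.
Sellers supply 672.5 only when they receive Ps with -262 + 7·Ps = 672.5, i.e. Ps = 133.5.
s = Ps − Pb = 133.5 − 77.5 = 56.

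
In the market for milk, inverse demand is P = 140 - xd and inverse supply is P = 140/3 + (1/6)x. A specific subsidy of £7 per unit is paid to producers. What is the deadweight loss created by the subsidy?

Deadweight loss = £21

Pre-subsidy: 140 - x = 140/3 + (1/6)x gives x* = 80 and P* = 60.
With the subsidy, sellers receive Ps = Pb + 7 for each unit, where Pb is the price buyers pay.
On the curves, Pb = 140 - x and Ps = 140/3 + (1/6)x; the wedge Ps − Pb = 7 gives 140/3 + (1/6)x − (140 - x) = 7, so x' = 86.
Then Pb = 140 − 1·86 = 54 and Ps = 140/3 + (1/6)·86 = 61.
The subsidy expands output by 86 − 80 = 6 past the efficient level; on those units the gap between marginal cost and willingness to pay runs from 0 up to 7.
DWL = ½ × 7 × 6 = 21.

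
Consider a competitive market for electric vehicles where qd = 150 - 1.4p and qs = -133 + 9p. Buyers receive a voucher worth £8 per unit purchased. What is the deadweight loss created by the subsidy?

Pre-subsidy: 150 - 1.4p = -133 + 9p gives p* = 1415/52, q* = 5819/52.
With the rebate, buyers effectively pay pb = ps − 8, where ps is the price sellers receive.
Demand in terms of ps becomes qd = 150 − 1.4(ps − 8) = 161.2 - 1.4ps. Setting this equal to supply: 161.2 - 1.4ps = -133 + 9ps, so ps = 1471/52.
Buyers pay pb = 1471/52 − 8 = 1055/52; q' = -133 + 9·(1471/52) = 6323/52.
The subsidy expands output by 6323/52 − 5819/52 = 126/13 past the efficient level; on those units the gap between marginal cost and willingness to pay runs from 0 up to 8.
DWL = ½ × 8 × 126/13 = 504/13.

Deadweight loss = 504/13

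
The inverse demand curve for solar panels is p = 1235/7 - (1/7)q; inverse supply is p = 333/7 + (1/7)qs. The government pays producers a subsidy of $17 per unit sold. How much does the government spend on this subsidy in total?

Pre-subsidy: 1235/7 - (1/7)q = 333/7 + (1/7)q gives q* = 451 and p* = 112.
With the subsidy, sellers receive ps = pb + 17 for each unit, where pb is the price buyers pay.
On the curves, pb = 1235/7 - (1/7)q and ps = 333/7 + (1/7)q; the wedge ps − pb = 17 gives 333/7 + (1/7)q − (1235/7 - (1/7)q) = 17, so q' = 510.5.
Then pb = 1235/7 − (1/7)·510.5 = 103.5 and ps = 333/7 + (1/7)·510.5 = 120.5.
Government outlay = subsidy × quantity = 17 × 510.5 = 8678.5.

Government cost = $8678.5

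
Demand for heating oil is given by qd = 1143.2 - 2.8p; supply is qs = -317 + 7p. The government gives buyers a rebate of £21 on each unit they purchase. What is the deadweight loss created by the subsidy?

Deadweight loss = £441

Pre-subsidy: 1143.2 - 2.8p = -317 + 7p gives p* = 149, q* = 726.
With the rebate, buyers effectively pay pb = ps − 21, where ps is the price sellers receive.
Demand in terms of ps becomes qd = 1143.2 − 2.8(ps − 21) = 1202 - 2.8ps. Setting this equal to supply: 1202 - 2.8ps = -317 + 7ps, so ps = 155.
Buyers pay pb = 155 − 21 = 134; q' = -317 + 7·155 = 768.
The subsidy expands output by 768 − 726 = 42 past the efficient level; on those units the gap between marginal cost and willingness to pay runs from 0 up to 21.
DWL = ½ × 21 × 42 = 441.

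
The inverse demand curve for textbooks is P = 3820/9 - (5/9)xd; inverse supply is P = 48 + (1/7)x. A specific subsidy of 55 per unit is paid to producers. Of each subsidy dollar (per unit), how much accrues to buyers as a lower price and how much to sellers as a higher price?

Pre-subsidy: 3820/9 - (5/9)x = 48 + (1/7)x gives x* = 539 and P* = 125.
With the subsidy, sellers receive Ps = Pb + 55 for each unit, where Pb is the price buyers pay.
On the curves, Pb = 3820/9 - (5/9)x and Ps = 48 + (1/7)x; the wedge Ps − Pb = 55 gives 48 + (1/7)x − (3820/9 - (5/9)x) = 55, so x' = 617.75.
Then Pb = 3820/9 − (5/9)·617.75 = 81.25 and Ps = 48 + (1/7)·617.75 = 136.25.
Buyers' price falls by P* − Pb = 125 − 81.25 = 43.75; sellers' price rises by Ps − P* = 136.25 − 125 = 11.25.

Buyers gain 43.75 per unit; sellers gain 11.25 per unit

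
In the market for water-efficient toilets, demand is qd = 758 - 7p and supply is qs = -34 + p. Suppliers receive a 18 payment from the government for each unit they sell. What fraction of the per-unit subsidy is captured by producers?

Producer share = 0.875

Pre-subsidy: 758 - 7p = -34 + p gives p* = 99, q* = 65.
With the subsidy, sellers receive ps = pb + 18 for each unit, where pb is the price buyers pay.
Supply in terms of pb becomes qs = -34 + 1(pb + 18) = -16 + pb. Setting this equal to demand: 758 - 7pb = -16 + pb, so pb = 96.75.
Sellers receive ps = 96.75 + 18 = 114.75; q' = 758 − 7·96.75 = 80.75.
Buyers' price falls by p* − pb = 99 − 96.75 = 2.25; sellers' price rises by ps − p* = 114.75 − 99 = 15.75.
So producers capture 15.75/18 = 0.875 of each unit of subsidy.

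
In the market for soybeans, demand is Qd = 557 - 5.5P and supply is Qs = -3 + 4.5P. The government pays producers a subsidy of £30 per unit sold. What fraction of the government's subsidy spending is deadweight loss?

DWL / government spending = 99/862

Pre-subsidy: 557 - 5.5P = -3 + 4.5P gives P* = 56, Q* = 249.
With the subsidy, sellers receive Ps = Pb + 30 for each unit, where Pb is the price buyers pay.
Supply in terms of Pb becomes Qs = -3 + 4.5(Pb + 30) = 132 + 4.5Pb. Setting this equal to demand: 557 - 5.5Pb = 132 + 4.5Pb, so Pb = 42.5.
Sellers receive Ps = 42.5 + 30 = 72.5; Q' = 557 − 5.5·42.5 = 323.25.
ΔCS = ½(249 + 323.25)(56 − 42.5) = 3862.6875; ΔPS = ½(249 + 323.25)(72.5 − 56) = 4721.0625.
Government spending = 30 × 323.25 = 9697.5.
DWL = ½ × 30 × (323.25 − 249) = 1113.75; fraction = 1113.75 / 9697.5 = 99/862.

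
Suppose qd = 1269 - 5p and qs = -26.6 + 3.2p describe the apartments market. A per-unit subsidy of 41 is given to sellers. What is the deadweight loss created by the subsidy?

Pre-subsidy: 1269 - 5p = -26.6 + 3.2p gives p* = 158, q* = 479.
With the subsidy, sellers receive ps = pb + 41 for each unit, where pb is the price buyers pay.
Supply in terms of pb becomes qs = -26.6 + 3.2(pb + 41) = 104.6 + 3.2pb. Setting this equal to demand: 1269 - 5pb = 104.6 + 3.2pb, so pb = 142.
Sellers receive ps = 142 + 41 = 183; q' = 1269 − 5·142 = 559.
The subsidy expands output by 559 − 479 = 80 past the efficient level; on those units the gap between marginal cost and willingness to pay runs from 0 up to 41.
DWL = ½ × 41 × 80 = 1640.

Deadweight loss = 1640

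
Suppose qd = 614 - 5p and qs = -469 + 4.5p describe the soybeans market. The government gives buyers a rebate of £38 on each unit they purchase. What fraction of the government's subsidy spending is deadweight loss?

Pre-subsidy: 614 - 5p = -469 + 4.5p gives p* = 114, q* = 44.
With the rebate, buyers effectively pay pb = ps − 38, where ps is the price sellers receive.
Demand in terms of ps becomes qd = 614 − 5(ps − 38) = 804 - 5ps. Setting this equal to supply: 804 - 5ps = -469 + 4.5ps, so ps = 134.
Buyers pay pb = 134 − 38 = 96; q' = -469 + 4.5·134 = 134.
ΔCS = ½(44 + 134)(114 − 96) = 1602; ΔPS = ½(44 + 134)(134 − 114) = 1780.
Government spending = 38 × 134 = 5092.
DWL = ½ × 38 × (134 − 44) = 1710; fraction = 1710 / 5092 = 45/134.

DWL / government spending = 45/134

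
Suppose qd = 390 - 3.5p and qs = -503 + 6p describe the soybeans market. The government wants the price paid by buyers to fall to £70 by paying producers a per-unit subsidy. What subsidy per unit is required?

At a buyer price of 70, quantity demanded is 390 − 3.5·70 = 145.
Sellers supply 145 only when they receive ps with -503 + 6·ps = 145, i.e. ps = 108.
s = ps − pb = 108 − 70 = 38.

Required subsidy s = £38 per unit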